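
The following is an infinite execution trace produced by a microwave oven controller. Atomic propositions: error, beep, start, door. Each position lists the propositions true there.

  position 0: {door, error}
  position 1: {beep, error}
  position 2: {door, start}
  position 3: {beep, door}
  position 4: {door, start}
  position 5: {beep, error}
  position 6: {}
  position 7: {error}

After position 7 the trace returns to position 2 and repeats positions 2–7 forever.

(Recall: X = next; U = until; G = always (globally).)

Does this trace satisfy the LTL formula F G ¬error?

G ¬error is false at every position 0..7, so it never becomes true and F G ¬error fails.

Violated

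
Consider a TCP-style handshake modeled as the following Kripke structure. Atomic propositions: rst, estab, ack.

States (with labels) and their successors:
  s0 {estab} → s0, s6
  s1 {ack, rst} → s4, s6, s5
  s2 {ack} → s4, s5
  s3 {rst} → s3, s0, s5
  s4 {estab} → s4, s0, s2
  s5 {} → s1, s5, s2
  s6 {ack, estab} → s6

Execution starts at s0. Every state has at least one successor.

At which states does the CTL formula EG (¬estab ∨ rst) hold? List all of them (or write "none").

{s1, s2, s3, s5}

States satisfying ¬estab ∨ rst: {s1, s2, s3, s5}.
States satisfying EG (¬estab ∨ rst): {s1, s2, s3, s5}.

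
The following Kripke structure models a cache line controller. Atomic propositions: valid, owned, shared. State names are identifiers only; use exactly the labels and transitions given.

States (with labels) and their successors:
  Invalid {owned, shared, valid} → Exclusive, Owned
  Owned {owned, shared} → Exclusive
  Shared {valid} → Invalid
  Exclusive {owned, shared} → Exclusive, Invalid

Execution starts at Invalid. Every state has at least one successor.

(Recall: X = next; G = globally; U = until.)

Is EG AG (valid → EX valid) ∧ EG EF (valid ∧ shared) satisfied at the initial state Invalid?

States satisfying AG (valid → EX valid): ∅.
States satisfying EG AG (valid → EX valid): ∅.
States satisfying EF (valid ∧ shared): {Invalid, Owned, Shared, Exclusive}.
States satisfying EG EF (valid ∧ shared): {Invalid, Owned, Shared, Exclusive}.
States satisfying EG AG (valid → EX valid) ∧ EG EF (valid ∧ shared): ∅.
Invalid ∉ Sat(EG AG (valid → EX valid) ∧ EG EF (valid ∧ shared)).

Does not hold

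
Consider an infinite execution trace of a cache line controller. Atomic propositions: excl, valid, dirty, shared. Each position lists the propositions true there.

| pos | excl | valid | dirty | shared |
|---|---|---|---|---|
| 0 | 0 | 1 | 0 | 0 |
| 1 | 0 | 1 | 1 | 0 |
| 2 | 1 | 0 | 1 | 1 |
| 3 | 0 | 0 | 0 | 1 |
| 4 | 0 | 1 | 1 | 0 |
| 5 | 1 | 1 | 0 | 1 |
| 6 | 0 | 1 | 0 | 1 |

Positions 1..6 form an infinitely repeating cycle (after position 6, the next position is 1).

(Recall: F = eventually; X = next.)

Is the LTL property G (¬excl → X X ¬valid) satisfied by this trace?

No

¬excl → X X ¬valid must hold at every position from 0 onward. It fails at position 3, so G (¬excl → X X ¬valid) is false.
Positions where ¬excl holds: 0, 1, 3, 4, 6.
Check X X ¬valid at each: 0→ok, 1→ok, 3→fails, 4→fails, 6→ok.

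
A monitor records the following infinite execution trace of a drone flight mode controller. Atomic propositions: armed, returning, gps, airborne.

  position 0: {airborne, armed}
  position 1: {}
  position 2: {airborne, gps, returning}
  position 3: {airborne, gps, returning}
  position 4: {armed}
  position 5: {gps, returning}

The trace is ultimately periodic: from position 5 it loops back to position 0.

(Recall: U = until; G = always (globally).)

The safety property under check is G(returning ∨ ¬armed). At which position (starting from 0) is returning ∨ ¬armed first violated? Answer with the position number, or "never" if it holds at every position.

At position 0 the labels are {airborne, armed}, so returning ∨ ¬armed is false there. This is the first violation.

0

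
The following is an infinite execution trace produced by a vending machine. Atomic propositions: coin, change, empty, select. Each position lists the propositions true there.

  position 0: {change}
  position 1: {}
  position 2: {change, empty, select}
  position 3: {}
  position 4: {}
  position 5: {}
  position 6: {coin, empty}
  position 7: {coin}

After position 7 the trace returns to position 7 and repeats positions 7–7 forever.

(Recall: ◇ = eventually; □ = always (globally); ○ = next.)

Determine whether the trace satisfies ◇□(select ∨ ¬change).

Satisfied

□(select ∨ ¬change) holds at position 1, which is reachable from 0, so ◇□(select ∨ ¬change) holds.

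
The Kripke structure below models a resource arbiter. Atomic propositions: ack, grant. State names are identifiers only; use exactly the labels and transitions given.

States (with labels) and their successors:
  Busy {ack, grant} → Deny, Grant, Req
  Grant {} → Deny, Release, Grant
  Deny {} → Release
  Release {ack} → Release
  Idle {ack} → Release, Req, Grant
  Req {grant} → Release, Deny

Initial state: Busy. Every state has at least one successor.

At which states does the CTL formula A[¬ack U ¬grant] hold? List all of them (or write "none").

States satisfying ¬ack: {Grant, Deny, Req}.
States satisfying ¬grant: {Grant, Deny, Release, Idle}.
States satisfying A[¬ack U ¬grant]: {Grant, Deny, Release, Idle, Req}.

{Grant, Deny, Release, Idle, Req}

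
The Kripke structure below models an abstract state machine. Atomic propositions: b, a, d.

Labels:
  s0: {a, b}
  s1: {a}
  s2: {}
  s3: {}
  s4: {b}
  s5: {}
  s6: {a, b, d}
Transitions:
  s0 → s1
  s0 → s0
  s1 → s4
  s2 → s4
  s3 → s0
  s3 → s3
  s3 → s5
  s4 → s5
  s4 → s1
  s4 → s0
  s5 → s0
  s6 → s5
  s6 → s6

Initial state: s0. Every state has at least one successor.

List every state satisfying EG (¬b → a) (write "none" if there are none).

States satisfying ¬b → a: {s0, s1, s4, s6}.
States satisfying EG (¬b → a): {s0, s1, s4, s6}.

{s0, s1, s4, s6}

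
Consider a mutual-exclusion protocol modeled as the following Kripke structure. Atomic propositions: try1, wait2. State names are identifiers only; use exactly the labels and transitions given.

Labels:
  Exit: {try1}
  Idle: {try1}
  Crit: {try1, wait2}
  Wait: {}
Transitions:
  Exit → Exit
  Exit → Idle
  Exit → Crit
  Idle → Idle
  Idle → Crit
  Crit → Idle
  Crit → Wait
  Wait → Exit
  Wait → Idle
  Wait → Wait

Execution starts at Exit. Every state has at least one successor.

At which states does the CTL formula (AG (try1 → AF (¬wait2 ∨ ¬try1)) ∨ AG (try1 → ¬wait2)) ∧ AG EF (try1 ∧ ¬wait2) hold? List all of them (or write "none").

{Exit, Idle, Crit, Wait}

States satisfying try1 → AF (¬wait2 ∨ ¬try1): {Exit, Idle, Crit, Wait}.
States satisfying AG (try1 → AF (¬wait2 ∨ ¬try1)): {Exit, Idle, Crit, Wait}.
States satisfying try1 → ¬wait2: {Exit, Idle, Wait}.
States satisfying AG (try1 → ¬wait2): ∅.
States satisfying EF (try1 ∧ ¬wait2): {Exit, Idle, Crit, Wait}.
States satisfying AG EF (try1 ∧ ¬wait2): {Exit, Idle, Crit, Wait}.
States satisfying (AG (try1 → AF (¬wait2 ∨ ¬try1)) ∨ AG (try1 → ¬wait2)) ∧ AG EF (try1 ∧ ¬wait2): {Exit, Idle, Crit, Wait}.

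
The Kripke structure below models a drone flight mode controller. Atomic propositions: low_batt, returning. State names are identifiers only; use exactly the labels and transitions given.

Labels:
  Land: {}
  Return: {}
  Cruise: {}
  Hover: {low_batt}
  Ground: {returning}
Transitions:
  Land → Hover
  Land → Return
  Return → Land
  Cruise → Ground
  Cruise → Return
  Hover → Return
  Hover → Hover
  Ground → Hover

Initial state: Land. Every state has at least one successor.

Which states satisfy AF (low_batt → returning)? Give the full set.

States satisfying low_batt → returning: {Land, Return, Cruise, Ground}.
States satisfying AF (low_batt → returning): {Land, Return, Cruise, Ground}.

{Land, Return, Cruise, Ground}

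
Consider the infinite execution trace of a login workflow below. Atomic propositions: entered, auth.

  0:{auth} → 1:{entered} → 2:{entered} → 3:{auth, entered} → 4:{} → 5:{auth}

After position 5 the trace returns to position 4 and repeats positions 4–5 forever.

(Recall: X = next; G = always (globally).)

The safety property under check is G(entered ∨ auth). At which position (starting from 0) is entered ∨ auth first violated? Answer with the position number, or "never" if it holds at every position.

Check entered ∨ auth at each position in order: 0 ✓, 1 ✓, 2 ✓, 3 ✓.
At position 4 the labels are {}, so entered ∨ auth is false there. This is the first violation.

4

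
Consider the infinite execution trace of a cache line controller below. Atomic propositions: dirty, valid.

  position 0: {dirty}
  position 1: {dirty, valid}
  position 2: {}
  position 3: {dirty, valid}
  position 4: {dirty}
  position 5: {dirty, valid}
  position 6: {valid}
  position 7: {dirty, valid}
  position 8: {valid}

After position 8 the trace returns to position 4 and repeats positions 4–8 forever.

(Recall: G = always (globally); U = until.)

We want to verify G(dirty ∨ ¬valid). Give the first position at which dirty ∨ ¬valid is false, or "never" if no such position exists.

6

Check dirty ∨ ¬valid at each position in order: 0 ✓, 1 ✓, 2 ✓, 3 ✓, 4 ✓, 5 ✓.
At position 6 the labels are {valid}, so dirty ∨ ¬valid is false there. This is the first violation.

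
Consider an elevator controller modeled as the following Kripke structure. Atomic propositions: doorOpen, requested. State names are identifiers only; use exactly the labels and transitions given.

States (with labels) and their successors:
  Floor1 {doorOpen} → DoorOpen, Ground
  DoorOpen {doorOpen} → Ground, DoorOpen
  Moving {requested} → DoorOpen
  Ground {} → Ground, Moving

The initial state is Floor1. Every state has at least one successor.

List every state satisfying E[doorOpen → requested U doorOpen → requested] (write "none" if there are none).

States satisfying doorOpen → requested: {Moving, Ground}.
States satisfying E[doorOpen → requested U doorOpen → requested]: {Moving, Ground}.

{Moving, Ground}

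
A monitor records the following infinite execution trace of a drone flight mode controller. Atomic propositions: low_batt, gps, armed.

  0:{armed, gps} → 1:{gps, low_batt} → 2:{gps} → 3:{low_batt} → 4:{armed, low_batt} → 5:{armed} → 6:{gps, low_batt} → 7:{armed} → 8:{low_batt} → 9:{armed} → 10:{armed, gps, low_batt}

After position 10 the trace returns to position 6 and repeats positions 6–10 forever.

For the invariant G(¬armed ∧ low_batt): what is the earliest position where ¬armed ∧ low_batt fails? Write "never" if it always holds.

0

At position 0 the labels are {armed, gps}, so ¬armed ∧ low_batt is false there. This is the first violation.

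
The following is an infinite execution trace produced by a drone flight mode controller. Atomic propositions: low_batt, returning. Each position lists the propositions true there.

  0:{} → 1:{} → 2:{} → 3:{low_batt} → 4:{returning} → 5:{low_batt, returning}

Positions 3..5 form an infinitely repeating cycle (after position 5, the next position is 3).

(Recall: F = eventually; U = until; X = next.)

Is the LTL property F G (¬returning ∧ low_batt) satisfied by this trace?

Violated

G (¬returning ∧ low_batt) is false at every position 0..5, so it never becomes true and F G (¬returning ∧ low_batt) fails.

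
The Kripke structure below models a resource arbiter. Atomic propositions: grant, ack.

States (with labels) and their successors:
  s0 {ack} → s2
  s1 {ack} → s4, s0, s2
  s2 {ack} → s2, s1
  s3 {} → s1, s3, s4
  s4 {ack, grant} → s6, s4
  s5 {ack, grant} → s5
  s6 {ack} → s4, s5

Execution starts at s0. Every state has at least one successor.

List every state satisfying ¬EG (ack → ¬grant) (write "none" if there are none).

{s4, s5, s6}

States satisfying ack → ¬grant: {s0, s1, s2, s3, s6}.
States satisfying EG (ack → ¬grant): {s0, s1, s2, s3}.
States satisfying ¬EG (ack → ¬grant): {s4, s5, s6}.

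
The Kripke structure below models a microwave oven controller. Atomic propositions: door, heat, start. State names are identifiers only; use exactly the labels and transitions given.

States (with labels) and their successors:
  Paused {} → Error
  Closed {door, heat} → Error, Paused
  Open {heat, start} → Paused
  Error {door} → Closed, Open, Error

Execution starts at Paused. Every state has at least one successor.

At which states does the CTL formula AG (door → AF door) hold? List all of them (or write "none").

States satisfying door → AF door: {Paused, Closed, Open, Error}.
States satisfying AG (door → AF door): {Paused, Closed, Open, Error}.

{Paused, Closed, Open, Error}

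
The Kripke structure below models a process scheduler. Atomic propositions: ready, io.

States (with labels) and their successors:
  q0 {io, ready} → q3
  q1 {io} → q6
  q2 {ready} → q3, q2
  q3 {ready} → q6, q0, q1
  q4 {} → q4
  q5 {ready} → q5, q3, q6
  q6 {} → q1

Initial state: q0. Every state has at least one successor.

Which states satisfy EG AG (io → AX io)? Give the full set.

{q4}

States satisfying AG (io → AX io): {q4}.
States satisfying EG AG (io → AX io): {q4}.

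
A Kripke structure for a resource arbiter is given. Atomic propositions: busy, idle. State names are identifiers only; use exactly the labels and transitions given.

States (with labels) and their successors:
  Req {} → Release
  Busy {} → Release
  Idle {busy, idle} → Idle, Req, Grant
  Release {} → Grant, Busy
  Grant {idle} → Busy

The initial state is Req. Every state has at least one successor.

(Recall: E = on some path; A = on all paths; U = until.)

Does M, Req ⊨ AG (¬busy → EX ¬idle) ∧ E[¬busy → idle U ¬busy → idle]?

Does not hold

States satisfying ¬busy → EX ¬idle: {Req, Busy, Idle, Release, Grant}.
States satisfying AG (¬busy → EX ¬idle): {Req, Busy, Idle, Release, Grant}.
States satisfying ¬busy → idle: {Idle, Grant}.
States satisfying E[¬busy → idle U ¬busy → idle]: {Idle, Grant}.
States satisfying AG (¬busy → EX ¬idle) ∧ E[¬busy → idle U ¬busy → idle]: {Idle, Grant}.
Req ∉ Sat(AG (¬busy → EX ¬idle) ∧ E[¬busy → idle U ¬busy → idle]).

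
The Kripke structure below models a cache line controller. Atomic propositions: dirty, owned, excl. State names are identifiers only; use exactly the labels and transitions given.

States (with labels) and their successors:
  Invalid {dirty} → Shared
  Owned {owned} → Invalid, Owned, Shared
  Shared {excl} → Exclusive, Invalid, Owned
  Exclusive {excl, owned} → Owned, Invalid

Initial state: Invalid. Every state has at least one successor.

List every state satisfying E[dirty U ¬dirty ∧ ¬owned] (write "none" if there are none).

States satisfying dirty: {Invalid}.
States satisfying ¬dirty ∧ ¬owned: {Shared}.
States satisfying E[dirty U ¬dirty ∧ ¬owned]: {Invalid, Shared}.

{Invalid, Shared}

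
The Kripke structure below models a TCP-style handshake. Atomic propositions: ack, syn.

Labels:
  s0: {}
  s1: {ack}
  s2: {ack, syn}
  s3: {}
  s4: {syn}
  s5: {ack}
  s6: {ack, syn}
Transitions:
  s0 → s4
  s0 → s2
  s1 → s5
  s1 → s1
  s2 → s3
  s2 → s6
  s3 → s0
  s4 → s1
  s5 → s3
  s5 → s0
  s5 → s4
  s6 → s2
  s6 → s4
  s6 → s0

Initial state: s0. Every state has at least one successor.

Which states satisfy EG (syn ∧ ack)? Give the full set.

{s2, s6}

States satisfying syn ∧ ack: {s2, s6}.
States satisfying EG (syn ∧ ack): {s2, s6}.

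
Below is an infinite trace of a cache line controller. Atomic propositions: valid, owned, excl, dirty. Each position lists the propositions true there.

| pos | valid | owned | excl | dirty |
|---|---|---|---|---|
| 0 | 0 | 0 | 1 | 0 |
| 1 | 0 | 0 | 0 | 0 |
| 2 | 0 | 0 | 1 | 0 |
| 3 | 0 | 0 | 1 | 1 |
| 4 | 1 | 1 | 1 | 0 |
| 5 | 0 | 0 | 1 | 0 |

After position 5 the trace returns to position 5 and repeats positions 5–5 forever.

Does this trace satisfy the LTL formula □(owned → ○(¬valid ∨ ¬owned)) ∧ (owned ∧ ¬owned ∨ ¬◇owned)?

owned → ○(¬valid ∨ ¬owned) holds at every position 0..5, and those are all positions ever visited, so □(owned → ○(¬valid ∨ ¬owned)) holds.
Positions where owned holds: 4.
Check ○(¬valid ∨ ¬owned) at each: 4→ok.
At position 0: □(owned → ○(¬valid ∨ ¬owned)) is true; owned ∧ ¬owned ∨ ¬◇owned is false; so □(owned → ○(¬valid ∨ ¬owned)) ∧ (owned ∧ ¬owned ∨ ¬◇owned) is false.

Does not hold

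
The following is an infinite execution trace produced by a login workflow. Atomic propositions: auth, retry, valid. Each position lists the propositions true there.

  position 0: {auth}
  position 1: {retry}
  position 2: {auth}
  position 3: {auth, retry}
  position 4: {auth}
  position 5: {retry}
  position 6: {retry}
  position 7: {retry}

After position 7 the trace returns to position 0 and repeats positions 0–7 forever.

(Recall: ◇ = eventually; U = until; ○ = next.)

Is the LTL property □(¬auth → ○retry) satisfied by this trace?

No

¬auth → ○retry must hold at every position from 0 onward. It fails at position 1, so □(¬auth → ○retry) is false.
Positions where ¬auth holds: 1, 5, 6, 7.
Check ○retry at each: 1→fails, 5→ok, 6→ok, 7→fails.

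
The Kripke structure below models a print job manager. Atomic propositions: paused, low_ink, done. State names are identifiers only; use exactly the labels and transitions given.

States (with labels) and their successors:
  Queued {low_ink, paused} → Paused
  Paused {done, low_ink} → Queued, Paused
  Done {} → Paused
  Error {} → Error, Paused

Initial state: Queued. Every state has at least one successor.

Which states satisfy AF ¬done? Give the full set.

States satisfying ¬done: {Queued, Done, Error}.
States satisfying AF ¬done: {Queued, Done, Error}.

{Queued, Done, Error}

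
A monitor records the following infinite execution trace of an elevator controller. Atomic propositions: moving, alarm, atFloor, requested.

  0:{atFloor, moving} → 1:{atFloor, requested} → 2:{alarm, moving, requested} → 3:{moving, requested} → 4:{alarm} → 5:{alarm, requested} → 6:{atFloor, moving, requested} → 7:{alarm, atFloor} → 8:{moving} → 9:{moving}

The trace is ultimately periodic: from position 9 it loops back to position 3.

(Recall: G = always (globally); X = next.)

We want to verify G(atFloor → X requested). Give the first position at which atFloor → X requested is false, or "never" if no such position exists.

6

Check atFloor → X requested at each position in order: 0 ✓, 1 ✓, 2 ✓, 3 ✓, 4 ✓, 5 ✓.
At position 6 the labels are {atFloor, moving, requested} and the next position 7 has {alarm, atFloor}, so atFloor → X requested is false there. This is the first violation.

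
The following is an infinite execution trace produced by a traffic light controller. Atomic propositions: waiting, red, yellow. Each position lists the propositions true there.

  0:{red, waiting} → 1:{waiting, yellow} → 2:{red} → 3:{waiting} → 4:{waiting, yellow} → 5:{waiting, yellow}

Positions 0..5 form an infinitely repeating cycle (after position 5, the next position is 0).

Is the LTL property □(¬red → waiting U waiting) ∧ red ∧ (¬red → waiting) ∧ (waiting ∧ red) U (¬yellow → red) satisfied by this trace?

¬red → waiting U waiting holds at every position 0..5, and those are all positions ever visited, so □(¬red → waiting U waiting) holds.
Positions where ¬red holds: 1, 3, 4, 5.
Check waiting U waiting at each: 1→ok, 3→ok, 4→ok, 5→ok.
At position 0: □(¬red → waiting U waiting) is true; red ∧ (¬red → waiting) ∧ (waiting ∧ red) U (¬yellow → red) is true; so □(¬red → waiting U waiting) ∧ red ∧ (¬red → waiting) ∧ (waiting ∧ red) U (¬yellow → red) is true.

Yes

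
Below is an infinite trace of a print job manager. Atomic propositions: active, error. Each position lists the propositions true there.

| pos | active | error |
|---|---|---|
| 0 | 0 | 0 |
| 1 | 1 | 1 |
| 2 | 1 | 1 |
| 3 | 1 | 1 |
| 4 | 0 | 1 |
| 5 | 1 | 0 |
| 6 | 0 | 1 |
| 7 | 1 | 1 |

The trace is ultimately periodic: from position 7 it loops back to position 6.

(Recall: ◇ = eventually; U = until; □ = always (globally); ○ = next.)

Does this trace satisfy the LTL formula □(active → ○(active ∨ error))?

Holds

active → ○(active ∨ error) holds at every position 0..7, and those are all positions ever visited, so □(active → ○(active ∨ error)) holds.
Positions where active holds: 1, 2, 3, 5, 7.
Check ○(active ∨ error) at each: 1→ok, 2→ok, 3→ok, 5→ok, 7→ok.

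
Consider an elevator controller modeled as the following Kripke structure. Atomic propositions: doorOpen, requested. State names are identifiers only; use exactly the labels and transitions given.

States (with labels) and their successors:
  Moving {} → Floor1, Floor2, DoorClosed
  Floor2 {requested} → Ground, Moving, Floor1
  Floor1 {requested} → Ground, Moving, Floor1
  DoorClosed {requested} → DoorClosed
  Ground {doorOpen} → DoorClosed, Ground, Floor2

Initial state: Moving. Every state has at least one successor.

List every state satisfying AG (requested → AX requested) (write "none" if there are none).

{DoorClosed}

States satisfying requested → AX requested: {Moving, DoorClosed, Ground}.
States satisfying AG (requested → AX requested): {DoorClosed}.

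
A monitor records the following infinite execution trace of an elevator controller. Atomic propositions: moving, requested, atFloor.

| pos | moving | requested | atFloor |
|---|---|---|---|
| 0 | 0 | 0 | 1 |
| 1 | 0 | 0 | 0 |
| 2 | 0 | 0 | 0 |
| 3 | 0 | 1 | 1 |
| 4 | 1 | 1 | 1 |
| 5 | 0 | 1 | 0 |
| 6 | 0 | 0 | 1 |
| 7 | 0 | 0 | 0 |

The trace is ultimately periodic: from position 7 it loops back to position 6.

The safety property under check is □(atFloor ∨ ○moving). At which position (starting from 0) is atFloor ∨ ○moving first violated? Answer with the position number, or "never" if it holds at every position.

1

Check atFloor ∨ ○moving at each position in order: 0 ✓.
At position 1 the labels are {} and the next position 2 has {}, so atFloor ∨ ○moving is false there. This is the first violation.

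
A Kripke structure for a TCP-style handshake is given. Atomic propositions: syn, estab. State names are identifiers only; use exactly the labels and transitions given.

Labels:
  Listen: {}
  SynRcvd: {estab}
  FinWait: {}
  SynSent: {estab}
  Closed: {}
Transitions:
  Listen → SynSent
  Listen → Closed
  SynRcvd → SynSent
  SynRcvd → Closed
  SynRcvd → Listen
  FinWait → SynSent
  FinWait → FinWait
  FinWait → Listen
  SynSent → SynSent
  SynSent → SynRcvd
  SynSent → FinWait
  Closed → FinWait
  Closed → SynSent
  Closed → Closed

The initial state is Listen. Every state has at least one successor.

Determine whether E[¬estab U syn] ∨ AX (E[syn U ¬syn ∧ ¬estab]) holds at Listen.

States satisfying ¬estab: {Listen, FinWait, Closed}.
States satisfying syn: ∅.
States satisfying E[¬estab U syn]: ∅.
States satisfying E[syn U ¬syn ∧ ¬estab]: {Listen, FinWait, Closed}.
States satisfying AX (E[syn U ¬syn ∧ ¬estab]): ∅.
States satisfying E[¬estab U syn] ∨ AX (E[syn U ¬syn ∧ ¬estab]): ∅.
Listen ∉ Sat(E[¬estab U syn] ∨ AX (E[syn U ¬syn ∧ ¬estab])).

Violated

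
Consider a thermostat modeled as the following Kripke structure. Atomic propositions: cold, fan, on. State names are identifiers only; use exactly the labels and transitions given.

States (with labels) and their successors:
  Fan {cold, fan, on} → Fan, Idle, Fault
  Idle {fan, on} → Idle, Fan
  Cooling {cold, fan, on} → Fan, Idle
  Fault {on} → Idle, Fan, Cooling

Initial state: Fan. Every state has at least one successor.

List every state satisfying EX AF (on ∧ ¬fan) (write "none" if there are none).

{Fan}

States satisfying AF (on ∧ ¬fan): {Fault}.
States satisfying EX AF (on ∧ ¬fan): {Fan}.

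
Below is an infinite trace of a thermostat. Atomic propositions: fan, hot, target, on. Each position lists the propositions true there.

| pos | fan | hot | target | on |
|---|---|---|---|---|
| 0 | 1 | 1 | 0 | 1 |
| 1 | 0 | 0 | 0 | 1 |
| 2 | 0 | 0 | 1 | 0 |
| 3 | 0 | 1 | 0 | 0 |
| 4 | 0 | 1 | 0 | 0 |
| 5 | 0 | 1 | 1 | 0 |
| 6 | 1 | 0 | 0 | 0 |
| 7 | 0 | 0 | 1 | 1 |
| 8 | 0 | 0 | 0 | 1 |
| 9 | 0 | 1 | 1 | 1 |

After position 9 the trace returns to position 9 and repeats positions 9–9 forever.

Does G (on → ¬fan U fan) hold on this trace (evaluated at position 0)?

on → ¬fan U fan must hold at every position from 0 onward. It fails at position 7, so G (on → ¬fan U fan) is false.
Positions where on holds: 0, 1, 7, 8, 9.
Check ¬fan U fan at each: 0→ok, 1→ok, 7→fails, 8→fails, 9→fails.

Does not hold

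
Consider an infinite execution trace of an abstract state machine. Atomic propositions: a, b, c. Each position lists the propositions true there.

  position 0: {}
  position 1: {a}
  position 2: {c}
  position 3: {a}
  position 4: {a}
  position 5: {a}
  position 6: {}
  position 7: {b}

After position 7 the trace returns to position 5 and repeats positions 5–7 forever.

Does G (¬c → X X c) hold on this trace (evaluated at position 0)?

Violated

¬c → X X c must hold at every position from 0 onward. It fails at position 1, so G (¬c → X X c) is false.
Positions where ¬c holds: 0, 1, 3, 4, 5, 6, 7.
Check X X c at each: 0→ok, 1→fails, 3→fails, 4→fails, 5→fails, 6→fails, 7→fails.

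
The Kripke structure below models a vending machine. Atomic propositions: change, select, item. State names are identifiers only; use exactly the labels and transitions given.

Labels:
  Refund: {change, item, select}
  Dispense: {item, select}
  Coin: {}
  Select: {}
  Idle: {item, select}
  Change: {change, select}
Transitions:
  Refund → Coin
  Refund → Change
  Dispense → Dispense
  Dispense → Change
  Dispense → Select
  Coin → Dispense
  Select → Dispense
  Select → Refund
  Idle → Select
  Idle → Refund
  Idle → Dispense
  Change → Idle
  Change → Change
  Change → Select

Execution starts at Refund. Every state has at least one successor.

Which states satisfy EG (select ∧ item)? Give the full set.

States satisfying select ∧ item: {Refund, Dispense, Idle}.
States satisfying EG (select ∧ item): {Dispense, Idle}.

{Dispense, Idle}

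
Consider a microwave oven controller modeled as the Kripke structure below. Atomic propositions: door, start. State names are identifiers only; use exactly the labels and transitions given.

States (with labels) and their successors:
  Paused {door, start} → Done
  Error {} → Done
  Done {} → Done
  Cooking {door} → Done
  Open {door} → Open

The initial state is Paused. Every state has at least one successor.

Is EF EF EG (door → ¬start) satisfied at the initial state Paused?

Holds

States satisfying EF EG (door → ¬start): {Paused, Error, Done, Cooking, Open}.
States satisfying EF EF EG (door → ¬start): {Paused, Error, Done, Cooking, Open}.
Some path from Paused reaches a state where EF EG (door → ¬start) holds.
Paused ∈ Sat(EF EF EG (door → ¬start)).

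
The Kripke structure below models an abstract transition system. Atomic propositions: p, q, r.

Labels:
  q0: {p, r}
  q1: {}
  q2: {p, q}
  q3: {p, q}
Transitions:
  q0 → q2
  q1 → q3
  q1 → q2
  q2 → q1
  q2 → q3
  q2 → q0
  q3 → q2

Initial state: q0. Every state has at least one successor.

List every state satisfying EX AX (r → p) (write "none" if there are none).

{q0, q1, q2, q3}

States satisfying AX (r → p): {q0, q1, q2, q3}.
States satisfying EX AX (r → p): {q0, q1, q2, q3}.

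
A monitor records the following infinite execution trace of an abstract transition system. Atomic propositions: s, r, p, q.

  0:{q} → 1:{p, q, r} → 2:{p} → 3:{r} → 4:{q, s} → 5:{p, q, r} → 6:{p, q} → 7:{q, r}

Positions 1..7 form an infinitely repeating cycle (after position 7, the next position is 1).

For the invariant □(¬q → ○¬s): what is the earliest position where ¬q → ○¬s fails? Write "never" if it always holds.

3

Check ¬q → ○¬s at each position in order: 0 ✓, 1 ✓, 2 ✓.
At position 3 the labels are {r} and the next position 4 has {q, s}, so ¬q → ○¬s is false there. This is the first violation.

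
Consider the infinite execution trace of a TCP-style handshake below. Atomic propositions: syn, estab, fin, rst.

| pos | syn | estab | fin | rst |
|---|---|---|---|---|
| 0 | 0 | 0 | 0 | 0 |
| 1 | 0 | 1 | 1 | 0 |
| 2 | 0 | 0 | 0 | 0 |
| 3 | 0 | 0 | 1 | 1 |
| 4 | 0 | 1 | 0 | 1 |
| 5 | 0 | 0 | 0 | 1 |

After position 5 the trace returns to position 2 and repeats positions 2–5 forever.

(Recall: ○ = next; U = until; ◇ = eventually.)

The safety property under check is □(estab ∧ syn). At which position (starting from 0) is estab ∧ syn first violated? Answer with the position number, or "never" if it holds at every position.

At position 0 the labels are {}, so estab ∧ syn is false there. This is the first violation.

0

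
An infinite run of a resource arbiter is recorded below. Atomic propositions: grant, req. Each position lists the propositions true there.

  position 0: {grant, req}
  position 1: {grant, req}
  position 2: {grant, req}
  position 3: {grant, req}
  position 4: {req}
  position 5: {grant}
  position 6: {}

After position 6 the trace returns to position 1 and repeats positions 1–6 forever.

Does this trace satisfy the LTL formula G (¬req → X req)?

¬req → X req must hold at every position from 0 onward. It fails at position 5, so G (¬req → X req) is false.
Positions where ¬req holds: 5, 6.
Check X req at each: 5→fails, 6→ok.

Violated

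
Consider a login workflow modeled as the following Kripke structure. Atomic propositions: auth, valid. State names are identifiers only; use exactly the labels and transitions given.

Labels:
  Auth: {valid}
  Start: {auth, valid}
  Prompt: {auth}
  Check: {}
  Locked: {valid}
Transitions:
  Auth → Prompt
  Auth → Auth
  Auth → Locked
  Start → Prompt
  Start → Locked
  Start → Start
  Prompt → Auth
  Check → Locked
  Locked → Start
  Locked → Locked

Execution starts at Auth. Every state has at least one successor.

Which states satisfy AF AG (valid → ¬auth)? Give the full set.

none

States satisfying AG (valid → ¬auth): ∅.
States satisfying AF AG (valid → ¬auth): ∅.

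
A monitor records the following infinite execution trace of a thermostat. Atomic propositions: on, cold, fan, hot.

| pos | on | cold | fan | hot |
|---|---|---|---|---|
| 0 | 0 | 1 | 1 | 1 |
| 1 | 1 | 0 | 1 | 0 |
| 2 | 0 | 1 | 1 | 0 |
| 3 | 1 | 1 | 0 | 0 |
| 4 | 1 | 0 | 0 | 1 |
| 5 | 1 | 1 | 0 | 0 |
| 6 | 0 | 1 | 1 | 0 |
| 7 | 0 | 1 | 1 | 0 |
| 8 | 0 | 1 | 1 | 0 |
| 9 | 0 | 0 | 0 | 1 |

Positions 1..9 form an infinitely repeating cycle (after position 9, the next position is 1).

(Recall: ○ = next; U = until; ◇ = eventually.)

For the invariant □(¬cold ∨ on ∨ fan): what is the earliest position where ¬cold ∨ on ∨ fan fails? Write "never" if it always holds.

never

¬cold ∨ on ∨ fan holds at every position 0..9, and those are all the positions the trace ever visits, so the invariant □(¬cold ∨ on ∨ fan) is never violated.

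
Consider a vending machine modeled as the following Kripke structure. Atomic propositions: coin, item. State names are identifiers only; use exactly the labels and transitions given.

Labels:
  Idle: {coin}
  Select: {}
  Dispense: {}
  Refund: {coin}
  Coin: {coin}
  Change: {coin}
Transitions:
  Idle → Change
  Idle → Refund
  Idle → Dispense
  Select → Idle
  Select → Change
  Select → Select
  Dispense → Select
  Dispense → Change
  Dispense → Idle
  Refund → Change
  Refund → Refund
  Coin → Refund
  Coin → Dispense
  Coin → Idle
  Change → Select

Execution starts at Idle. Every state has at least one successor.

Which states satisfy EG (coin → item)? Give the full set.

States satisfying coin → item: {Select, Dispense}.
States satisfying EG (coin → item): {Select, Dispense}.

{Select, Dispense}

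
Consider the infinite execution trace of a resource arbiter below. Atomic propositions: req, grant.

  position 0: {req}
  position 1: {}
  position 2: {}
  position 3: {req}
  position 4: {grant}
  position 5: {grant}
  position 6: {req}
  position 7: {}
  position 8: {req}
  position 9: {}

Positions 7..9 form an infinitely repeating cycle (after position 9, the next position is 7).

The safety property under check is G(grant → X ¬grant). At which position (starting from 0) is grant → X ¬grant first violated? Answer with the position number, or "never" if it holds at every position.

4

Check grant → X ¬grant at each position in order: 0 ✓, 1 ✓, 2 ✓, 3 ✓.
At position 4 the labels are {grant} and the next position 5 has {grant}, so grant → X ¬grant is false there. This is the first violation.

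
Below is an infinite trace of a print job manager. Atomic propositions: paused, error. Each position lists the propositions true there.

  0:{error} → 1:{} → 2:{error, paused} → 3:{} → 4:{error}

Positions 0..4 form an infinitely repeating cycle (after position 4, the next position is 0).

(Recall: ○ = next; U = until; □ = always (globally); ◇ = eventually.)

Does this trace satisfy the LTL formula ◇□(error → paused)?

Violated

□(error → paused) is false at every position 0..4, so it never becomes true and ◇□(error → paused) fails.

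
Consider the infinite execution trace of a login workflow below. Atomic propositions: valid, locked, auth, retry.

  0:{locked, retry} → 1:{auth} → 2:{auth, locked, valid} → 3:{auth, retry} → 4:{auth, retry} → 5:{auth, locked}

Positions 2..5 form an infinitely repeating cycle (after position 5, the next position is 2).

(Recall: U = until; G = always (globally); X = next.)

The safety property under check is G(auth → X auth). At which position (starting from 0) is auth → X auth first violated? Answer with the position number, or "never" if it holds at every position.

auth → X auth holds at every position 0..5, and those are all the positions the trace ever visits, so the invariant G(auth → X auth) is never violated.

never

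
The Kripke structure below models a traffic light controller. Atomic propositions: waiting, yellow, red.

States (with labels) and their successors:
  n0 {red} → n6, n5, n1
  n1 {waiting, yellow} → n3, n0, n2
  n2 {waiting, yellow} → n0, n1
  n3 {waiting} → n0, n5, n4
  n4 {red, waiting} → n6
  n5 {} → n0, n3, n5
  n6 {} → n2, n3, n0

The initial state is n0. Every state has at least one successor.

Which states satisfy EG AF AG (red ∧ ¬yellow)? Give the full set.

none

States satisfying AF AG (red ∧ ¬yellow): ∅.
States satisfying EG AF AG (red ∧ ¬yellow): ∅.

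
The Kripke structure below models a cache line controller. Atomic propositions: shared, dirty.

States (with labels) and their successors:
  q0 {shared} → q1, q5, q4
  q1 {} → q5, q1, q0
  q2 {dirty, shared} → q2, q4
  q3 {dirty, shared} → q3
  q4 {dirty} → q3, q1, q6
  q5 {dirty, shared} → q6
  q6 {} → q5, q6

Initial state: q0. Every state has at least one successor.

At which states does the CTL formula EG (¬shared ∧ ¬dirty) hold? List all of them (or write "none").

{q1, q6}

States satisfying ¬shared ∧ ¬dirty: {q1, q6}.
States satisfying EG (¬shared ∧ ¬dirty): {q1, q6}.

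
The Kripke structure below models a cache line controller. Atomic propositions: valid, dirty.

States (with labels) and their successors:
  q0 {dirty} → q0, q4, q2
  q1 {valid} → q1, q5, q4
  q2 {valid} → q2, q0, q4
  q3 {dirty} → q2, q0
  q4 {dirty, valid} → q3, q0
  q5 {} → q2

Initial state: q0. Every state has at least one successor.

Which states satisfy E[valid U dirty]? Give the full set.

States satisfying valid: {q1, q2, q4}.
States satisfying dirty: {q0, q3, q4}.
States satisfying E[valid U dirty]: {q0, q1, q2, q3, q4}.

{q0, q1, q2, q3, q4}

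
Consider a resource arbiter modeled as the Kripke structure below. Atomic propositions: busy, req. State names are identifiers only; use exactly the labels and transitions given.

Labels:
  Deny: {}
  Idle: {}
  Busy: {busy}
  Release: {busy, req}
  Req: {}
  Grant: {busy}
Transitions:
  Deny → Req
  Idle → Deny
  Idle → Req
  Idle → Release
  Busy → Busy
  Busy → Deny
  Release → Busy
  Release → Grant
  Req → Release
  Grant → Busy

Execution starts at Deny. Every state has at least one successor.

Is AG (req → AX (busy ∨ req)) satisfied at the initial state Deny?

States satisfying req → AX (busy ∨ req): {Deny, Idle, Busy, Release, Req, Grant}.
States satisfying AG (req → AX (busy ∨ req)): {Deny, Idle, Busy, Release, Req, Grant}.
Every state reachable from Deny satisfies req → AX (busy ∨ req).
Deny ∈ Sat(AG (req → AX (busy ∨ req))).

Yes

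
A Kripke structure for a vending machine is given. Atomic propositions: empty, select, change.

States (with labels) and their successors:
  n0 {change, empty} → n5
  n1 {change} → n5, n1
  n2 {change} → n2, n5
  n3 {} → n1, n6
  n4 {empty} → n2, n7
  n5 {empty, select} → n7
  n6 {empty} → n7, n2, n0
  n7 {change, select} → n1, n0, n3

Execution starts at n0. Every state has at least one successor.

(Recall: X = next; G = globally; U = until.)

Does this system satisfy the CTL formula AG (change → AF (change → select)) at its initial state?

No

States satisfying change → AF (change → select): {n0, n3, n4, n5, n6, n7}.
States satisfying AG (change → AF (change → select)): ∅.
n1 is reachable from n0 and violates change → AF (change → select), so AG fails at n0.
n0 ∉ Sat(AG (change → AF (change → select))).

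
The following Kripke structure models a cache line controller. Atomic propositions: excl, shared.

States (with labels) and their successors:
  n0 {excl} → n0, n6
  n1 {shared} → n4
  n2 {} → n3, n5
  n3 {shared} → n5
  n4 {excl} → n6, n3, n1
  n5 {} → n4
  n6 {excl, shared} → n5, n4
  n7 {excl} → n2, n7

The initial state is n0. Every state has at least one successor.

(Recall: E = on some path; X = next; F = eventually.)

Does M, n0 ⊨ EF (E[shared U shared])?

States satisfying E[shared U shared]: {n1, n3, n6}.
States satisfying EF (E[shared U shared]): {n0, n1, n2, n3, n4, n5, n6, n7}.
Some path from n0 reaches a state where E[shared U shared] holds.
n0 ∈ Sat(EF (E[shared U shared])).

Satisfied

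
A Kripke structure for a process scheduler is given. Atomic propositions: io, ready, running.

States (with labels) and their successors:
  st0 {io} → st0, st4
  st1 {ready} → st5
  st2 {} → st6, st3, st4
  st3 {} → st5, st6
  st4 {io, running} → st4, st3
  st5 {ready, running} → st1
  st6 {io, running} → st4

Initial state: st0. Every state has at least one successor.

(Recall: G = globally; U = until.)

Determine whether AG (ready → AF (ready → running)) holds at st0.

States satisfying ready → AF (ready → running): {st0, st1, st2, st3, st4, st5, st6}.
States satisfying AG (ready → AF (ready → running)): {st0, st1, st2, st3, st4, st5, st6}.
Every state reachable from st0 satisfies ready → AF (ready → running).
st0 ∈ Sat(AG (ready → AF (ready → running))).

Holds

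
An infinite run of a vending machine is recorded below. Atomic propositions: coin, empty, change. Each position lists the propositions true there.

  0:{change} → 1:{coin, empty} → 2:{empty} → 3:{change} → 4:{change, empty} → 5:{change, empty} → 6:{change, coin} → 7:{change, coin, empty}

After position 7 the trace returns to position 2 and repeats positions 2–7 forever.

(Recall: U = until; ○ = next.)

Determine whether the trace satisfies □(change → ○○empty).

change → ○○empty must hold at every position from 0 onward. It fails at position 4, so □(change → ○○empty) is false.
Positions where change holds: 0, 3, 4, 5, 6, 7.
Check ○○empty at each: 0→ok, 3→ok, 4→fails, 5→ok, 6→ok, 7→fails.

Violated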